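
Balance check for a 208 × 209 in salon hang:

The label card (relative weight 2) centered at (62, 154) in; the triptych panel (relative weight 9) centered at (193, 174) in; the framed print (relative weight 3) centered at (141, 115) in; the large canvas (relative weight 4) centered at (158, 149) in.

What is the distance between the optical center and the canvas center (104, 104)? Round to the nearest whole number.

≈ 78 in

Σw = 2 + 9 + 3 + 4 = 18.
x-moment: 2·62 + 9·193 + 3·141 + 4·158 = 2916; centroid 2916/18 ≈ 162.00.
y-moment: 2·154 + 9·174 + 3·115 + 4·149 = 2815; centroid 2815/18 ≈ 156.39.
Offset from (104, 104): Δx ≈ 58.00, Δy ≈ 52.39; distance = √(Δx² + Δy²) ≈ 78.16.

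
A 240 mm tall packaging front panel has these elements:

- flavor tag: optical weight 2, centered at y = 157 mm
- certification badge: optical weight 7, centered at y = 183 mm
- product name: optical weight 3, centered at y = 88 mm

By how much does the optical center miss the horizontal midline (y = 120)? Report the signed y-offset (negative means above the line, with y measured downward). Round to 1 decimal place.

Weights sum to 2 + 7 + 3 = 12.
y-moment: 2·157 + 7·183 + 3·88 = 1859; centroid 1859/12 ≈ 154.92.
Offset from y = 120: 154.92 − 120 ≈ 34.92.

≈ 34.9 mm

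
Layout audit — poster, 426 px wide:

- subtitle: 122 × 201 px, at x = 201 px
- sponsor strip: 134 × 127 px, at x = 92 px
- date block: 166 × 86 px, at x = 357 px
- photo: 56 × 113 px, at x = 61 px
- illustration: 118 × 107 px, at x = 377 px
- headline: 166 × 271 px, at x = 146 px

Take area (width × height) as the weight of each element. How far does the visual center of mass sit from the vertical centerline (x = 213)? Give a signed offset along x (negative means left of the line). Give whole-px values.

≈ -18 px

Areas → weights: subtitle 122·201 = 24522, sponsor strip 134·127 = 17018, date block 166·86 = 14276, photo 56·113 = 6328, illustration 118·107 = 12626, headline 166·271 = 44986; Σw = 119756.
Σw·x = 24522·201 + 17018·92 + 14276·357 + 6328·61 + 12626·377 + 44986·146 = 23305076, so x̄ = 23305076/119756 ≈ 194.60.
Difference: 194.60 − 213 ≈ -18.40.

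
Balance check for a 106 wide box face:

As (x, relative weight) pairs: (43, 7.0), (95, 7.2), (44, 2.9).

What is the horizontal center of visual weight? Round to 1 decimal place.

x ≈ 65.1

Σw = 7.0 + 7.2 + 2.9 = 17.1.
x-moment: 7.0·43 + 7.2·95 + 2.9·44 = 1112.6; centroid 1112.6/17.1 ≈ 65.06.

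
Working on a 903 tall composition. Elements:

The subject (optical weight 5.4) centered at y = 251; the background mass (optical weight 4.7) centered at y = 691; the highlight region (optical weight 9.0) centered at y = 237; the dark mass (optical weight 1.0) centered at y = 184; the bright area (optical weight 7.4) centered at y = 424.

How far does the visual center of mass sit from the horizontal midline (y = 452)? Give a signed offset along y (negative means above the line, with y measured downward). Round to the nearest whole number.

Weights sum to 5.4 + 4.7 + 9.0 + 1.0 + 7.4 = 27.5.
y: (5.4·251 + 4.7·691 + 9.0·237 + 1.0·184 + 7.4·424) / 27.5 = 10057.7 / 27.5 ≈ 365.73
Offset from y = 452: 365.73 − 452 ≈ -86.27.

≈ -86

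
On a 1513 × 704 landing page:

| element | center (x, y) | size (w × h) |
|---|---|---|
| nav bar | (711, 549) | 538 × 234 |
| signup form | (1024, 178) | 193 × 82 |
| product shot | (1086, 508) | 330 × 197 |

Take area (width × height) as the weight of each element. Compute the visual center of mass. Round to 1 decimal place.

(852.9, 507.7)

Areas: nav bar 538·234 = 125892, signup form 193·82 = 15826, product shot 330·197 = 65010. Total weight = 206728.
x: (125892·711 + 15826·1024 + 65010·1086) / 206728 = 176315896 / 206728 ≈ 852.89
y: (125892·549 + 15826·178 + 65010·508) / 206728 = 104956816 / 206728 ≈ 507.70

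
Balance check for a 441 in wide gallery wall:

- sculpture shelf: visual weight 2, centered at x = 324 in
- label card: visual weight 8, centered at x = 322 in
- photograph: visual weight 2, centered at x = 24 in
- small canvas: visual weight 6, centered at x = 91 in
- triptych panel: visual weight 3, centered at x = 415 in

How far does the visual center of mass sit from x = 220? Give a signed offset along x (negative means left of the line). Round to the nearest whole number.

≈ 21 in

Weights sum to 2 + 8 + 2 + 6 + 3 = 21.
x-moment: 2·324 + 8·322 + 2·24 + 6·91 + 3·415 = 5063; centroid 5063/21 ≈ 241.10.
Difference: 241.10 − 220 ≈ 21.10.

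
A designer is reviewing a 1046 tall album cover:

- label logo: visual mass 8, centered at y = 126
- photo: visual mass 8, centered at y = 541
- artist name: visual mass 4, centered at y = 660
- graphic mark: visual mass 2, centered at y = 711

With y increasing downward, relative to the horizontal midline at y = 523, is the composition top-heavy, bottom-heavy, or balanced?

top-heavy

Weights sum to 8 + 8 + 4 + 2 = 22.
Σw·y = 8·126 + 8·541 + 4·660 + 2·711 = 9398, so ȳ = 9398/22 ≈ 427.18.
Since 427.2 is above (smaller y than) 523, the composition reads top-heavy.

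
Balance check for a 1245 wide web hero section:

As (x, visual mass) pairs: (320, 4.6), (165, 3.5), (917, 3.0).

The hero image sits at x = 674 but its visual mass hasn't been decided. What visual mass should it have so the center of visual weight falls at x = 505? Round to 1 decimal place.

Fixed elements: Σw = 4.6 + 3.5 + 3.0 = 11.1, Σw·x = 4.6·320 + 3.5·165 + 3.0·917 = 4800.5.
Balance at x = 505 requires (4800.5 + w·674) / (11.1 + w) = 505.
Solving: w = (505·11.1 − 4800.5) / (674 − 505) = 805.0 / 169 ≈ 4.76.

w ≈ 4.8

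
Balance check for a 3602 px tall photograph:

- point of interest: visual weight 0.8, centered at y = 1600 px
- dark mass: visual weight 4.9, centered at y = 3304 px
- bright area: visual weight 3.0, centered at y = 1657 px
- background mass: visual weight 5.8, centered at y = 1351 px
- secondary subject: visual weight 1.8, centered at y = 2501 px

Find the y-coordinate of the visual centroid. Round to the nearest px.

y ≈ 2134

Σw = 0.8 + 4.9 + 3.0 + 5.8 + 1.8 = 16.3.
y-moment: 0.8·1600 + 4.9·3304 + 3.0·1657 + 5.8·1351 + 1.8·2501 = 34778.2; centroid 34778.2/16.3 ≈ 2133.63.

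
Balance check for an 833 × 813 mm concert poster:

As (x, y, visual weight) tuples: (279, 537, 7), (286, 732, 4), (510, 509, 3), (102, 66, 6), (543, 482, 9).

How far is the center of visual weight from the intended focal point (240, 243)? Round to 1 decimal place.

Σw = 7 + 4 + 3 + 6 + 9 = 29.
x-moment: 7·279 + 4·286 + 3·510 + 6·102 + 9·543 = 10126; centroid 10126/29 ≈ 349.17.
y-moment: 7·537 + 4·732 + 3·509 + 6·66 + 9·482 = 12948; centroid 12948/29 ≈ 446.48.
Relative to (240, 243): Δ = (109.17, 203.48); |Δ| = √(109.17² + 203.48²) ≈ 230.92.

≈ 230.9 mm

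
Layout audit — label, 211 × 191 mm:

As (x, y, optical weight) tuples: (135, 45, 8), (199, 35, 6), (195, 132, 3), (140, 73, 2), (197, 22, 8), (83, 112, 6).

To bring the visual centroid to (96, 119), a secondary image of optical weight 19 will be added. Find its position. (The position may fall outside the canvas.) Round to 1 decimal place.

After adding the secondary image, total weight = 8 + 6 + 3 + 2 + 8 + 6 + 19 = 52.
x: target moment 52×96 = 4992; current 8·135 + 6·199 + 3·195 + 2·140 + 8·197 + 6·83 = 5213; the secondary image supplies -221, so x = -221/19 ≈ -11.63.
y: target moment 52×119 = 6188; current 8·45 + 6·35 + 3·132 + 2·73 + 8·22 + 6·112 = 1960; the secondary image supplies 4228, so y = 4228/19 ≈ 222.53.

(-11.6, 222.5)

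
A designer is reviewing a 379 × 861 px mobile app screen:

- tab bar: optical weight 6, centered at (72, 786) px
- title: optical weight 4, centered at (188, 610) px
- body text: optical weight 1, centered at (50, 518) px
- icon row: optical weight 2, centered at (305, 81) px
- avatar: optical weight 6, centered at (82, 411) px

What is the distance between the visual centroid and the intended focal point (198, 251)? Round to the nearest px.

Total weight = 6 + 4 + 1 + 2 + 6 = 19.
Σw·x = 6·72 + 4·188 + 1·50 + 2·305 + 6·82 = 2336, so x̄ = 2336/19 ≈ 122.95.
Σw·y = 6·786 + 4·610 + 1·518 + 2·81 + 6·411 = 10302, so ȳ = 10302/19 ≈ 542.21.
Relative to (198, 251): Δ = (-75.05, 291.21); |Δ| = √(-75.05² + 291.21²) ≈ 300.73.

≈ 301 px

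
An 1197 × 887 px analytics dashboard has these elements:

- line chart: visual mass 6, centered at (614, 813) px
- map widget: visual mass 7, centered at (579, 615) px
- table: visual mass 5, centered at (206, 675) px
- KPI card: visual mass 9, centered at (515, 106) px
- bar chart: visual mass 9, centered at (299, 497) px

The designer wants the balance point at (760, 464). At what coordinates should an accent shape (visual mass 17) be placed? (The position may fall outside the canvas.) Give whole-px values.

With the accent shape, Σw becomes 6 + 7 + 5 + 9 + 9 + 17 = 53.
x: need Σw·x = 53·760 = 40280. Existing = 6·614 + 7·579 + 5·206 + 9·515 + 9·299 = 16093. Remainder 24187 / 17 ≈ 1422.76.
y: need Σw·y = 53·464 = 24592. Existing = 6·813 + 7·615 + 5·675 + 9·106 + 9·497 = 17985. Remainder 6607 / 17 ≈ 388.65.

(1423, 389)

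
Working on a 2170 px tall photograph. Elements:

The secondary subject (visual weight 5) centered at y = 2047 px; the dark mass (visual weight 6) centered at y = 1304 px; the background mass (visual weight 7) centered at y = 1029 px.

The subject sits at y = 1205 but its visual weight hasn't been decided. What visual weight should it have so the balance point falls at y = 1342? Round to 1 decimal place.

Fixed elements: Σw = 5 + 6 + 7 = 18, Σw·y = 5·2047 + 6·1304 + 7·1029 = 25262.
Balance at y = 1342 requires (25262 + w·1205) / (18 + w) = 1342.
So w = (1342·18 − 25262)/(1205 − 1342) = -1106/-137 ≈ 8.07.

w ≈ 8.1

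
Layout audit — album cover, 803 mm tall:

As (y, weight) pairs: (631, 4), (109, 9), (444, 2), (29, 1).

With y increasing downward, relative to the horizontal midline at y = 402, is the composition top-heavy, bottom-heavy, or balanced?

top-heavy

Total weight = 4 + 9 + 2 + 1 = 16.
y-moment: 4·631 + 9·109 + 2·444 + 1·29 = 4422; centroid 4422/16 ≈ 276.38.
276.4 lies above (smaller y than) the midline 402, so the layout is top-heavy.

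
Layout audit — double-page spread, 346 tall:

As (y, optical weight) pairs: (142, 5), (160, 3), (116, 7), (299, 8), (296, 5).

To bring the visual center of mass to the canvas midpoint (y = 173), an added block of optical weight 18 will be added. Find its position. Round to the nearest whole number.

With the added block, Σw becomes 5 + 3 + 7 + 8 + 5 + 18 = 46.
y: target moment 46×173 = 7958; current 5·142 + 3·160 + 7·116 + 8·299 + 5·296 = 5874; the added block supplies 2084, so y = 2084/18 ≈ 115.78.

y ≈ 116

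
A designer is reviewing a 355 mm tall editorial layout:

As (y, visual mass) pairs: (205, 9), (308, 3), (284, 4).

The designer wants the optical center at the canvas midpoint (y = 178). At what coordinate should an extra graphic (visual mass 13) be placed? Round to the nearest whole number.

After adding the extra graphic, total weight = 9 + 3 + 4 + 13 = 29.
y: need Σw·y = 29·178 = 5162. Existing = 9·205 + 3·308 + 4·284 = 3905. Remainder 1257 / 13 ≈ 96.69.

y ≈ 97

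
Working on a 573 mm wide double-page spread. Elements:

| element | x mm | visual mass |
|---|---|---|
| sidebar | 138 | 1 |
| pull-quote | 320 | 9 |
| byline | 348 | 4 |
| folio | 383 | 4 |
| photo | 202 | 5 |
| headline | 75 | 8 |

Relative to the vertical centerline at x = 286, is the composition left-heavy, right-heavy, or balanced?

left-heavy

Σw = 1 + 9 + 4 + 4 + 5 + 8 = 31.
x-moment: 1·138 + 9·320 + 4·348 + 4·383 + 5·202 + 8·75 = 7552; centroid 7552/31 ≈ 243.61.
243.6 vs midline 286 → left-heavy.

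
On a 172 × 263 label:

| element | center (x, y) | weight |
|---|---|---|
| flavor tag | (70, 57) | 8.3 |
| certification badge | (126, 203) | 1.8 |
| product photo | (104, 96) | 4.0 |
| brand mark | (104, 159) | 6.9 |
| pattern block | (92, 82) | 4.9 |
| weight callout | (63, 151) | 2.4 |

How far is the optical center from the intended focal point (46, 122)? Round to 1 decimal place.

Σw = 8.3 + 1.8 + 4.0 + 6.9 + 4.9 + 2.4 = 28.3.
Σw·x = 8.3·70 + 1.8·126 + 4.0·104 + 6.9·104 + 4.9·92 + 2.4·63 = 2543.4, so x̄ = 2543.4/28.3 ≈ 89.87.
Σw·y = 8.3·57 + 1.8·203 + 4.0·96 + 6.9·159 + 4.9·82 + 2.4·151 = 3083.8, so ȳ = 3083.8/28.3 ≈ 108.97.
Offset from (46, 122): Δx ≈ 43.87, Δy ≈ -13.03; distance = √(Δx² + Δy²) ≈ 45.77.

≈ 45.8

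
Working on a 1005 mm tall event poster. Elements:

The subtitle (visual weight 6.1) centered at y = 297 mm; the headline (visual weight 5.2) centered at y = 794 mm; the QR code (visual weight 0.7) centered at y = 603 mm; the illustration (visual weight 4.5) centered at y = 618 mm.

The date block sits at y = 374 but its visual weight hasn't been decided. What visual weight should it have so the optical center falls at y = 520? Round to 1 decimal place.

w ≈ 3.9

Fixed elements: Σw = 6.1 + 5.2 + 0.7 + 4.5 = 16.5, Σw·y = 6.1·297 + 5.2·794 + 0.7·603 + 4.5·618 = 9143.6.
Set Σw·y/Σw = 520: (9143.6 + 374w) = 520·(16.5 + w).
Rearranging, w·(374 − 520) = 520·16.5 − 9143.6 = -563.6, so w ≈ -563.6/-146 = 3.86.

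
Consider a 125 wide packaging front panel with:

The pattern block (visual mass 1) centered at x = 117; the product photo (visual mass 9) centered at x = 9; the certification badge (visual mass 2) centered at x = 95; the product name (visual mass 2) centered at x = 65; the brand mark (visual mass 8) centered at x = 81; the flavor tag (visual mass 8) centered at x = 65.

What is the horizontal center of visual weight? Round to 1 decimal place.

x ≈ 56.2

Weights sum to 1 + 9 + 2 + 2 + 8 + 8 = 30.
Σw·x = 1·117 + 9·9 + 2·95 + 2·65 + 8·81 + 8·65 = 1686, so x̄ = 1686/30 ≈ 56.20.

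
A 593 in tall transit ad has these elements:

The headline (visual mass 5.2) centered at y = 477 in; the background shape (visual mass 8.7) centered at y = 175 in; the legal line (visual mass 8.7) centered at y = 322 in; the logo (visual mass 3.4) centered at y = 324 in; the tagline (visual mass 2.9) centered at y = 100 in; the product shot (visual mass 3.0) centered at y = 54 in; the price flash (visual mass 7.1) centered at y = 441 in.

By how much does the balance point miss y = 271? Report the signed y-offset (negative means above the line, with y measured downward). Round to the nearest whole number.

≈ 24 in

Total weight = 5.2 + 8.7 + 8.7 + 3.4 + 2.9 + 3.0 + 7.1 = 39.0.
Σw·y = 11489.0; ȳ = 11489.0/39.0 ≈ 294.59.
Offset from y = 271: 294.59 − 271 ≈ 23.59.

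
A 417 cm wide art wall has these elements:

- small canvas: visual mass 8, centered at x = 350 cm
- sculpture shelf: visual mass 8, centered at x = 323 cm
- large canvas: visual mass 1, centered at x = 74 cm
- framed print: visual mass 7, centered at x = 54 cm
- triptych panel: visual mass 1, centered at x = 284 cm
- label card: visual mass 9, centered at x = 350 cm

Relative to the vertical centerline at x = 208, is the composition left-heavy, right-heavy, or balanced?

right-heavy

Total weight = 8 + 8 + 1 + 7 + 1 + 9 = 34.
Σw·x = 9270; x̄ = 9270/34 ≈ 272.65.
Since 272.6 is right of 208, the composition reads right-heavy.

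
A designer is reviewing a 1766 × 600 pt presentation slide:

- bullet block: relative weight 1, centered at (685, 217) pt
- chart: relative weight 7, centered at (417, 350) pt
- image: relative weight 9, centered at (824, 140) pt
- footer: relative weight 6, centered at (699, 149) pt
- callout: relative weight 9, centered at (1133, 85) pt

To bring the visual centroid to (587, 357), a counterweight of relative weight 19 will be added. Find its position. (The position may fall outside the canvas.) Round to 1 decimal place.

New total weight: (1 + 7 + 9 + 6 + 9) + 19 = 51.
Along x: (25411 + 19·x) / 51 = 587 (existing moment 1·685 + 7·417 + 9·824 + 6·699 + 9·1133 = 25411) ⇒ x = (29937 − 25411) / 19 ≈ 238.21.
Along y: (5586 + 19·y) / 51 = 357 (existing moment 1·217 + 7·350 + 9·140 + 6·149 + 9·85 = 5586) ⇒ y = (18207 − 5586) / 19 ≈ 664.26.

(238.2, 664.3)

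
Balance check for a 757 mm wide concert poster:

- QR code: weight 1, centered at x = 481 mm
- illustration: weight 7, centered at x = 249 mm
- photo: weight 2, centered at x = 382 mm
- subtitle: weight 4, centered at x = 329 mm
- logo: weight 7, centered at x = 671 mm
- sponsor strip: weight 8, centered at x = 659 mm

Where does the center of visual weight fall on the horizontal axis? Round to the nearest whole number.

x ≈ 492

Σw = 1 + 7 + 2 + 4 + 7 + 8 = 29.
Σw·x = 14273; x̄ = 14273/29 ≈ 492.17.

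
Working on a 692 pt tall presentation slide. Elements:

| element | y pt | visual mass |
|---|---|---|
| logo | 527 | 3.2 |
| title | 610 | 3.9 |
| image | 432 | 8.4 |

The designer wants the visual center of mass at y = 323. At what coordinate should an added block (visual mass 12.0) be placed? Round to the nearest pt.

After adding the added block, total weight = 3.2 + 3.9 + 8.4 + 12.0 = 27.5.
y: need Σw·y = 27.5·323 = 8882.5. Existing = 3.2·527 + 3.9·610 + 8.4·432 = 7694.2. Remainder 1188.3 / 12.0 ≈ 99.02.

y ≈ 99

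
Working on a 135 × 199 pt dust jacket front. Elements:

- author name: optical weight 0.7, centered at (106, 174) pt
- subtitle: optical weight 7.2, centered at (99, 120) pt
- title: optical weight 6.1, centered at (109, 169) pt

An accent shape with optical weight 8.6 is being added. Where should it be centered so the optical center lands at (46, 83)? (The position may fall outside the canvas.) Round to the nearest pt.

New total weight: (0.7 + 7.2 + 6.1) + 8.6 = 22.6.
Along x: (1451.9 + 8.6·x) / 22.6 = 46 (existing moment 0.7·106 + 7.2·99 + 6.1·109 = 1451.9) ⇒ x = (1039.6 − 1451.9) / 8.6 ≈ -47.94.
Along y: (2016.7 + 8.6·y) / 22.6 = 83 (existing moment 0.7·174 + 7.2·120 + 6.1·169 = 2016.7) ⇒ y = (1875.8 − 2016.7) / 8.6 ≈ -16.38.

(-48, -16)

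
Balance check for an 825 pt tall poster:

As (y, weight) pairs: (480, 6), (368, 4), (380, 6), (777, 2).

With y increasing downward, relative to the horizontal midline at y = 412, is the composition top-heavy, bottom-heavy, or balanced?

Weights sum to 6 + 4 + 6 + 2 = 18.
Σw·y = 6·480 + 4·368 + 6·380 + 2·777 = 8186, so ȳ = 8186/18 ≈ 454.78.
Since 454.8 is below (larger y than) 412, the composition reads bottom-heavy.

bottom-heavy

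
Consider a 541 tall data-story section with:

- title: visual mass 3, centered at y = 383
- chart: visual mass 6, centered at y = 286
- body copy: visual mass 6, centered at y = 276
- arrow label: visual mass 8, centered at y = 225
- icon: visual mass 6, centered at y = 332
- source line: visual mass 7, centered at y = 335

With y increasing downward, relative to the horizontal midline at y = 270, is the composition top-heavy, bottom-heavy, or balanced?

bottom-heavy

Weights sum to 3 + 6 + 6 + 8 + 6 + 7 = 36.
y: (3·383 + 6·286 + 6·276 + 8·225 + 6·332 + 7·335) / 36 = 10658 / 36 ≈ 296.06
Since 296.1 is below (larger y than) 270, the composition reads bottom-heavy.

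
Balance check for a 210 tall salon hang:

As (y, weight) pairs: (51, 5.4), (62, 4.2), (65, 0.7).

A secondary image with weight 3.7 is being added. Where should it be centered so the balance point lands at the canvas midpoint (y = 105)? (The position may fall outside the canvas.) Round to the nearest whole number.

After adding the secondary image, total weight = 5.4 + 4.2 + 0.7 + 3.7 = 14.0.
y: target moment 14.0×105 = 1470.0; current 5.4·51 + 4.2·62 + 0.7·65 = 581.3; the secondary image supplies 888.7, so y = 888.7/3.7 ≈ 240.19.

y ≈ 240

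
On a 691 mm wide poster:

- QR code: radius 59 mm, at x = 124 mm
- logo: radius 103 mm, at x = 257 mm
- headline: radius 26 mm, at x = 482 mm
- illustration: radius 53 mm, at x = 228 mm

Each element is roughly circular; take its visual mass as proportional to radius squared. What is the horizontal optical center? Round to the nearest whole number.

x ≈ 235

Weights ∝ r²: QR code 59² = 3481, logo 103² = 10609, headline 26² = 676, illustration 53² = 2809; Σw = 17575.
x: (3481·124 + 10609·257 + 676·482 + 2809·228) / 17575 = 4124441 / 17575 ≈ 234.68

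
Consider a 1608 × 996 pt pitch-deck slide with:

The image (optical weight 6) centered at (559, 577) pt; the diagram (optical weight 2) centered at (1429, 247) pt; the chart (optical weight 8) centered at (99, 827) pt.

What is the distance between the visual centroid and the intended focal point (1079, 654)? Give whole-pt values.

≈ 641 pt

Total weight = 6 + 2 + 8 = 16.
Σw·x = 6·559 + 2·1429 + 8·99 = 7004, so x̄ = 7004/16 ≈ 437.75.
Σw·y = 6·577 + 2·247 + 8·827 = 10572, so ȳ = 10572/16 ≈ 660.75.
From (1079, 654): dx = -641.25, dy = 6.75, so the distance is √(dx²+dy²) ≈ 641.29.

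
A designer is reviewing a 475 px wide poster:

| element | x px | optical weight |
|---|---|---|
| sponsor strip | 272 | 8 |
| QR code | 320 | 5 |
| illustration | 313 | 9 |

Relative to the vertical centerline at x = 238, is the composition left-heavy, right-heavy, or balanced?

right-heavy

Weights sum to 8 + 5 + 9 = 22.
x-moment: 8·272 + 5·320 + 9·313 = 6593; centroid 6593/22 ≈ 299.68.
Since 299.7 is right of 238, the composition reads right-heavy.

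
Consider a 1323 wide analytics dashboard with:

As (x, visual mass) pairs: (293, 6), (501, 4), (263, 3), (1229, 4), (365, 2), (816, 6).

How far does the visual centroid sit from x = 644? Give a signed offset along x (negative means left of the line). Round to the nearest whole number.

Σw = 6 + 4 + 3 + 4 + 2 + 6 = 25.
Σw·x = 15093; x̄ = 15093/25 ≈ 603.72.
Difference: 603.72 − 644 ≈ -40.28.

≈ -40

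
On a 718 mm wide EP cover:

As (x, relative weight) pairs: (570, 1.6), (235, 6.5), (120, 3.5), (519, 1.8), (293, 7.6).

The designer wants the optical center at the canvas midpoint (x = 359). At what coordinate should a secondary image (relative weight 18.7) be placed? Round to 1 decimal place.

x ≈ 440.2

After adding the secondary image, total weight = 1.6 + 6.5 + 3.5 + 1.8 + 7.6 + 18.7 = 39.7.
x: target moment 39.7×359 = 14252.3; current 1.6·570 + 6.5·235 + 3.5·120 + 1.8·519 + 7.6·293 = 6020.5; the secondary image supplies 8231.8, so x = 8231.8/18.7 ≈ 440.20.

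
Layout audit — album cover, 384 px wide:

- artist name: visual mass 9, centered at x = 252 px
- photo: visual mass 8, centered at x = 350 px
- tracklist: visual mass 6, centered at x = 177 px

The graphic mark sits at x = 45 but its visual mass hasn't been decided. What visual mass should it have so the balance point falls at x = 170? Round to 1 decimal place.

Known weights sum to 9 + 8 + 6 = 23; their moment is 9·252 + 8·350 + 6·177 = 6130.
For the centroid to hit 170: (6130 + w·45) / (23 + w) = 170.
Solving: w = (170·23 − 6130) / (45 − 170) = -2220 / -125 ≈ 17.76.

w ≈ 17.8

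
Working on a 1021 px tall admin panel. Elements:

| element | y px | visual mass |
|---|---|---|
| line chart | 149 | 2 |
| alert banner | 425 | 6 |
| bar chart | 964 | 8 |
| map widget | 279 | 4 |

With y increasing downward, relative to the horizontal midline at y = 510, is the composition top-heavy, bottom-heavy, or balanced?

bottom-heavy

Weights sum to 2 + 6 + 8 + 4 = 20.
Σw·y = 2·149 + 6·425 + 8·964 + 4·279 = 11676, so ȳ = 11676/20 ≈ 583.80.
583.8 lies below (larger y than) the midline 510, so the layout is bottom-heavy.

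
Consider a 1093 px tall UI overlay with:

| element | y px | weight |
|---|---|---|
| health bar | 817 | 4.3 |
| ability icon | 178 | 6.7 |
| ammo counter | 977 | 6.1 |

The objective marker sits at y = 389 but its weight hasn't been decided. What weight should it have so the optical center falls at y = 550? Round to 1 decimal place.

w ≈ 7.8

Fixed elements: Σw = 4.3 + 6.7 + 6.1 = 17.1, Σw·y = 4.3·817 + 6.7·178 + 6.1·977 = 10665.4.
Set Σw·y/Σw = 550: (10665.4 + 389w) = 550·(17.1 + w).
So w = (550·17.1 − 10665.4)/(389 − 550) = -1260.4/-161 ≈ 7.83.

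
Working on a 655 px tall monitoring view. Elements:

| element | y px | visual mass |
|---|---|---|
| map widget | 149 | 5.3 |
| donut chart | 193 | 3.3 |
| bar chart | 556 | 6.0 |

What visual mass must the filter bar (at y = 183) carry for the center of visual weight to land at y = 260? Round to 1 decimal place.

Existing Σw = 14.6 (5.3 + 3.3 + 6.0); existing moment 5.3·149 + 3.3·193 + 6.0·556 = 4762.6.
Set Σw·y/Σw = 260: (4762.6 + 183w) = 260·(14.6 + w).
Rearranging, w·(183 − 260) = 260·14.6 − 4762.6 = -966.6, so w ≈ -966.6/-77 = 12.55.

w ≈ 12.6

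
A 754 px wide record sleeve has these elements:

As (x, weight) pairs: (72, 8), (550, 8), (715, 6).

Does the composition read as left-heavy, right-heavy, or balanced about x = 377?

right-heavy

Weights sum to 8 + 8 + 6 = 22.
x: (8·72 + 8·550 + 6·715) / 22 = 9266 / 22 ≈ 421.18
Since 421.2 is right of 377, the composition reads right-heavy.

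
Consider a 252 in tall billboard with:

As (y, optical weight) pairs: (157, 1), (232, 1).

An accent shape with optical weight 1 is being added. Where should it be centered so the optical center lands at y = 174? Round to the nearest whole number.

y ≈ 133

With the accent shape, Σw becomes 1 + 1 + 1 = 3.
y: need Σw·y = 3·174 = 522. Existing = 1·157 + 1·232 = 389. Remainder 133 / 1 ≈ 133.00.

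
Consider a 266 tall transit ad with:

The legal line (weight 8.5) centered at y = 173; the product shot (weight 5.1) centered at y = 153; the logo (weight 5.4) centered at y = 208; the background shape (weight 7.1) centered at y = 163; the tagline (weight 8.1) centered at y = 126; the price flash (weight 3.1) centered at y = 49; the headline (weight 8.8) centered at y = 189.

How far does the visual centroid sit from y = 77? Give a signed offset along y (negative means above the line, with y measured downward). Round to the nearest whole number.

Weights sum to 8.5 + 5.1 + 5.4 + 7.1 + 8.1 + 3.1 + 8.8 = 46.1.
y: moment 7367.0 / weight 46.1 ≈ 159.80
Against y = 77, that's 159.80 − 77 = 82.80.

≈ 83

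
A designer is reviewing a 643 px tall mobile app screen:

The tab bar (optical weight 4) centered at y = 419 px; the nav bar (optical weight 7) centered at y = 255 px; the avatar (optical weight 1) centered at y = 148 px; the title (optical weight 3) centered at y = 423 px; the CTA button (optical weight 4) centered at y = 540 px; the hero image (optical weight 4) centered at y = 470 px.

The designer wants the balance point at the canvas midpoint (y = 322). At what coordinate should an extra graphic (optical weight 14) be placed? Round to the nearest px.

y ≈ 214

After adding the extra graphic, total weight = 4 + 7 + 1 + 3 + 4 + 4 + 14 = 37.
y: target moment 37×322 = 11914; current 4·419 + 7·255 + 1·148 + 3·423 + 4·540 + 4·470 = 8918; the extra graphic supplies 2996, so y = 2996/14 ≈ 214.00.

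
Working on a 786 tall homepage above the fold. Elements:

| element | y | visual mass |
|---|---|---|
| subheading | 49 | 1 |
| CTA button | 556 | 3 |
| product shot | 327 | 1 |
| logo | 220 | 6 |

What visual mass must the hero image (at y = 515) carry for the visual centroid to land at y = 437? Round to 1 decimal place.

w ≈ 18.5

Fixed elements: Σw = 1 + 3 + 1 + 6 = 11, Σw·y = 1·49 + 3·556 + 1·327 + 6·220 = 3364.
For the centroid to hit 437: (3364 + w·515) / (11 + w) = 437.
Rearranging, w·(515 − 437) = 437·11 − 3364 = 1443, so w ≈ 1443/78 = 18.50.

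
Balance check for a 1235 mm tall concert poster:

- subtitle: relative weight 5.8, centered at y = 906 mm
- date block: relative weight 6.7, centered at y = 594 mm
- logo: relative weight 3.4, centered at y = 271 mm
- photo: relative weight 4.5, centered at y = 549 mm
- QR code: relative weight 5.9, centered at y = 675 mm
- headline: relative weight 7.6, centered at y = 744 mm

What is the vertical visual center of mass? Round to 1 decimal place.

Σw = 5.8 + 6.7 + 3.4 + 4.5 + 5.9 + 7.6 = 33.9.
Σw·y = 5.8·906 + 6.7·594 + 3.4·271 + 4.5·549 + 5.9·675 + 7.6·744 = 22263.4, so ȳ = 22263.4/33.9 ≈ 656.74.

y ≈ 656.7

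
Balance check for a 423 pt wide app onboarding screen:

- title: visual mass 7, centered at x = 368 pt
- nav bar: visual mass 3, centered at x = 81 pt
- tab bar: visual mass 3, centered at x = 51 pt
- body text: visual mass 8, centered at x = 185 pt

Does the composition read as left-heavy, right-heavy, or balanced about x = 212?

Total weight = 7 + 3 + 3 + 8 = 21.
x: (7·368 + 3·81 + 3·51 + 8·185) / 21 = 4452 / 21 ≈ 212.00
212.00 = 212 exactly: balanced.

balanced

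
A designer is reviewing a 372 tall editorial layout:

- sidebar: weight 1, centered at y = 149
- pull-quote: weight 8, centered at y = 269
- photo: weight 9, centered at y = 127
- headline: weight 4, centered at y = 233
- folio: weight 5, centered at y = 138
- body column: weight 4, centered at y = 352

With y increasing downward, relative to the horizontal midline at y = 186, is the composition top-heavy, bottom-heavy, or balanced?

bottom-heavy

Weights sum to 1 + 8 + 9 + 4 + 5 + 4 = 31.
y-moment: 1·149 + 8·269 + 9·127 + 4·233 + 5·138 + 4·352 = 6474; centroid 6474/31 ≈ 208.84.
Since 208.8 is below (larger y than) 186, the composition reads bottom-heavy.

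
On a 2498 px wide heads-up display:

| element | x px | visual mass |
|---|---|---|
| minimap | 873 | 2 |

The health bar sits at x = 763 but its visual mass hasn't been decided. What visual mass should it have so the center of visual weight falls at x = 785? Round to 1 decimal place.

Known: weight 2 with moment 2·873 = 1746.
Balance at x = 785 requires (1746 + w·763) / (2 + w) = 785.
Rearranging, w·(763 − 785) = 785·2 − 1746 = -176, so w ≈ -176/-22 = 8.00.

w ≈ 8.0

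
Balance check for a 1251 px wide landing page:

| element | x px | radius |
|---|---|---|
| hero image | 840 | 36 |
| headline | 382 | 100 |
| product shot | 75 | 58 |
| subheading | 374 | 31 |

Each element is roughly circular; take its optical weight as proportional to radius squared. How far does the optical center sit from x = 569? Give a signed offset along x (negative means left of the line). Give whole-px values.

≈ -216 px

Weights ∝ r²: hero image 36² = 1296, headline 100² = 10000, product shot 58² = 3364, subheading 31² = 961; Σw = 15621.
x: (1296·840 + 10000·382 + 3364·75 + 961·374) / 15621 = 5520354 / 15621 ≈ 353.39
Against x = 569, that's 353.39 − 569 = -215.61.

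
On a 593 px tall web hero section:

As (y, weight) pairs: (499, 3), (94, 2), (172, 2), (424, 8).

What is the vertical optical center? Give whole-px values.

y ≈ 361

Σw = 3 + 2 + 2 + 8 = 15.
y-moment: 3·499 + 2·94 + 2·172 + 8·424 = 5421; centroid 5421/15 ≈ 361.40.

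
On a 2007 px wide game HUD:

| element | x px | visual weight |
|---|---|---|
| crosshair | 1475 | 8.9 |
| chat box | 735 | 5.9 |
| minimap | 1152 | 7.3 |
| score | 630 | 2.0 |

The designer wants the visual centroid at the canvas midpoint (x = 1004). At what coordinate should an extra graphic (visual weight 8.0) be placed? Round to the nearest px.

x ≈ 637

New total weight: (8.9 + 5.9 + 7.3 + 2.0) + 8.0 = 32.1.
Along x: (27133.6 + 8.0·x) / 32.1 = 1004 (existing moment 8.9·1475 + 5.9·735 + 7.3·1152 + 2.0·630 = 27133.6) ⇒ x = (32228.4 − 27133.6) / 8.0 ≈ 636.85.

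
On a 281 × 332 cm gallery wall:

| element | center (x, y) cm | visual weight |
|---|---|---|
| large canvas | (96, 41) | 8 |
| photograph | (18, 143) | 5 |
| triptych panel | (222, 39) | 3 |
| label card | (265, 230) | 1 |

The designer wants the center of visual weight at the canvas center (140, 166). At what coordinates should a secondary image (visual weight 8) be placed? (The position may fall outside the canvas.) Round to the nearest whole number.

(214, 345)

After adding the secondary image, total weight = 8 + 5 + 3 + 1 + 8 = 25.
x: target moment 25×140 = 3500; current 8·96 + 5·18 + 3·222 + 1·265 = 1789; the secondary image supplies 1711, so x = 1711/8 ≈ 213.88.
y: target moment 25×166 = 4150; current 8·41 + 5·143 + 3·39 + 1·230 = 1390; the secondary image supplies 2760, so y = 2760/8 ≈ 345.00.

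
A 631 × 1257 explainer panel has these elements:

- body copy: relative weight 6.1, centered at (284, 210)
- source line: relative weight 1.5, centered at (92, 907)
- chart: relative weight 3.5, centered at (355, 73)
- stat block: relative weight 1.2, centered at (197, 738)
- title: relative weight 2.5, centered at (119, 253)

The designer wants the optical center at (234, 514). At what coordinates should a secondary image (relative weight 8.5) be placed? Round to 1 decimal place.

New total weight: (6.1 + 1.5 + 3.5 + 1.2 + 2.5) + 8.5 = 23.3.
x: need Σw·x = 23.3·234 = 5452.2. Existing = 6.1·284 + 1.5·92 + 3.5·355 + 1.2·197 + 2.5·119 = 3646.8. Remainder 1805.4 / 8.5 ≈ 212.40.
y: need Σw·y = 23.3·514 = 11976.2. Existing = 6.1·210 + 1.5·907 + 3.5·73 + 1.2·738 + 2.5·253 = 4415.1. Remainder 7561.1 / 8.5 ≈ 889.54.

(212.4, 889.5)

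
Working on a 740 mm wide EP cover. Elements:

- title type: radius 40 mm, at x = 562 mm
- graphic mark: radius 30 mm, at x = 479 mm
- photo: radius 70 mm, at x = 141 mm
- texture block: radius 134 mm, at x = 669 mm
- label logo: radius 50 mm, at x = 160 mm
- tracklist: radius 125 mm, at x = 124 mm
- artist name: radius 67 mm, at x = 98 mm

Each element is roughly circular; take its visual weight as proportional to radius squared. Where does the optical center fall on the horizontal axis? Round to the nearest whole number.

x ≈ 350

r² weights: title type 40² = 1600, graphic mark 30² = 900, photo 70² = 4900, texture block 134² = 17956, label logo 50² = 2500, tracklist 125² = 15625, artist name 67² = 4489. Total = 47970.
Σw·x = 16811186; x̄ = 16811186/47970 ≈ 350.45.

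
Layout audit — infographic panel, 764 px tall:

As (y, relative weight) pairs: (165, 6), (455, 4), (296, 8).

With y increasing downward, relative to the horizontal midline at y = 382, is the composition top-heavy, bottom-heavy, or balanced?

top-heavy

Total weight = 6 + 4 + 8 = 18.
Σw·y = 6·165 + 4·455 + 8·296 = 5178, so ȳ = 5178/18 ≈ 287.67.
Since 287.7 is above (smaller y than) 382, the composition reads top-heavy.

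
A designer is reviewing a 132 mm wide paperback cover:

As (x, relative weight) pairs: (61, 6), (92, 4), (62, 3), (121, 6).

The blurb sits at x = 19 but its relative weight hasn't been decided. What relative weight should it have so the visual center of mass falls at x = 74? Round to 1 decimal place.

w ≈ 4.4

Known weights sum to 6 + 4 + 3 + 6 = 19; their moment is 6·61 + 4·92 + 3·62 + 6·121 = 1646.
Set Σw·x/Σw = 74: (1646 + 19w) = 74·(19 + w).
Solving: w = (74·19 − 1646) / (19 − 74) = -240 / -55 ≈ 4.36.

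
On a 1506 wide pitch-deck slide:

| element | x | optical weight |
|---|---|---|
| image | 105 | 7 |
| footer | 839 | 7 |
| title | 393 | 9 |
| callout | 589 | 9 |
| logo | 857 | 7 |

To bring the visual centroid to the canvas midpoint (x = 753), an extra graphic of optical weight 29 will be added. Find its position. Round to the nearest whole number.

After adding the extra graphic, total weight = 7 + 7 + 9 + 9 + 7 + 29 = 68.
x: target moment 68×753 = 51204; current 7·105 + 7·839 + 9·393 + 9·589 + 7·857 = 21445; the extra graphic supplies 29759, so x = 29759/29 ≈ 1026.17.

x ≈ 1026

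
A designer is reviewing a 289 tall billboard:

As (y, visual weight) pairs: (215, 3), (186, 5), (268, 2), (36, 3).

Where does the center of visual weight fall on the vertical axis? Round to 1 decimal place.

y ≈ 170.7

Σw = 3 + 5 + 2 + 3 = 13.
y-moment: 3·215 + 5·186 + 2·268 + 3·36 = 2219; centroid 2219/13 ≈ 170.69.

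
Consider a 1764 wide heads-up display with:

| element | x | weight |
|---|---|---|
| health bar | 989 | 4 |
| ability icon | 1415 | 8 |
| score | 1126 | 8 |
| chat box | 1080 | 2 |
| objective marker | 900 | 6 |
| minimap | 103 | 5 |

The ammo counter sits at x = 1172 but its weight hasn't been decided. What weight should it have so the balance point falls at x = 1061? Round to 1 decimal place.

w ≈ 23.9

Known weights sum to 4 + 8 + 8 + 2 + 6 + 5 = 33; their moment is 4·989 + 8·1415 + 8·1126 + 2·1080 + 6·900 + 5·103 = 32359.
Set Σw·x/Σw = 1061: (32359 + 1172w) = 1061·(33 + w).
Solving: w = (1061·33 − 32359) / (1172 − 1061) = 2654 / 111 ≈ 23.91.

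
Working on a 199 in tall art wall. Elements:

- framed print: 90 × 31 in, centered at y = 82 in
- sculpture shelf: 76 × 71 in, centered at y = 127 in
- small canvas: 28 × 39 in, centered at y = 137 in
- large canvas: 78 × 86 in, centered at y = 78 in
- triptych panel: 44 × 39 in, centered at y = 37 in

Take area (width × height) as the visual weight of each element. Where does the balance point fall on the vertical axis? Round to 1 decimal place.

Areas: framed print 90·31 = 2790, sculpture shelf 76·71 = 5396, small canvas 28·39 = 1092, large canvas 78·86 = 6708, triptych panel 44·39 = 1716. Total weight = 17702.
y: (2790·82 + 5396·127 + 1092·137 + 6708·78 + 1716·37) / 17702 = 1650392 / 17702 ≈ 93.23

y ≈ 93.2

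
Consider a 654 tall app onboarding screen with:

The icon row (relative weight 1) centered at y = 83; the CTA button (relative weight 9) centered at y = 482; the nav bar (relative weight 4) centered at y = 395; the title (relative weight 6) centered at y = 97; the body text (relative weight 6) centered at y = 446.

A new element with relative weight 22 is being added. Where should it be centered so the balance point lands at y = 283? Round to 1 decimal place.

New total weight: (1 + 9 + 4 + 6 + 6) + 22 = 48.
Along y: (9259 + 22·y) / 48 = 283 (existing moment 1·83 + 9·482 + 4·395 + 6·97 + 6·446 = 9259) ⇒ y = (13584 − 9259) / 22 ≈ 196.59.

y ≈ 196.6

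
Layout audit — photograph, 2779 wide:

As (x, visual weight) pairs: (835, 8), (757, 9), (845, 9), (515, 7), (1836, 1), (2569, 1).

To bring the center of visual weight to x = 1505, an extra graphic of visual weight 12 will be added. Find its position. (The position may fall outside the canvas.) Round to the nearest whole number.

With the extra graphic, Σw becomes 8 + 9 + 9 + 7 + 1 + 1 + 12 = 47.
x: need Σw·x = 47·1505 = 70735. Existing = 8·835 + 9·757 + 9·845 + 7·515 + 1·1836 + 1·2569 = 29108. Remainder 41627 / 12 ≈ 3468.92.

x ≈ 3469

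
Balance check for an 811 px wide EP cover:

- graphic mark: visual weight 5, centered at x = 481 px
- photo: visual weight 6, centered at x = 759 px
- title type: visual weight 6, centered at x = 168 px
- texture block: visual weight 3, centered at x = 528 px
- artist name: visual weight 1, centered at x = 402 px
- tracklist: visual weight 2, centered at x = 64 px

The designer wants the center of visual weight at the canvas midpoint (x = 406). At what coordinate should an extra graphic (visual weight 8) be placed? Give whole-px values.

x ≈ 313

With the extra graphic, Σw becomes 5 + 6 + 6 + 3 + 1 + 2 + 8 = 31.
x: need Σw·x = 31·406 = 12586. Existing = 5·481 + 6·759 + 6·168 + 3·528 + 1·402 + 2·64 = 10081. Remainder 2505 / 8 ≈ 313.12.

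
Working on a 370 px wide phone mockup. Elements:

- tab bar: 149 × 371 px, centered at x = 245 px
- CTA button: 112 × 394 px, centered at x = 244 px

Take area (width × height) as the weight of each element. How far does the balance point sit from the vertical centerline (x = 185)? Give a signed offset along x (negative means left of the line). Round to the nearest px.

≈ 60 px

Taking area as weight: tab bar 149·371 = 55279, CTA button 112·394 = 44128. Sum 99407.
Σw·x = 55279·245 + 44128·244 = 24310587, so x̄ = 24310587/99407 ≈ 244.56.
Difference: 244.56 − 185 ≈ 59.56.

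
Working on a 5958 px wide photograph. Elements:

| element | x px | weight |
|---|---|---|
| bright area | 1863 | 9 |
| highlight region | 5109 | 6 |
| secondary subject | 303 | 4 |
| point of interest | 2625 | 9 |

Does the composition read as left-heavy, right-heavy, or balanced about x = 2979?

left-heavy

Σw = 9 + 6 + 4 + 9 = 28.
Σw·x = 9·1863 + 6·5109 + 4·303 + 9·2625 = 72258, so x̄ = 72258/28 ≈ 2580.64.
Since 2580.6 is left of 2979, the composition reads left-heavy.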